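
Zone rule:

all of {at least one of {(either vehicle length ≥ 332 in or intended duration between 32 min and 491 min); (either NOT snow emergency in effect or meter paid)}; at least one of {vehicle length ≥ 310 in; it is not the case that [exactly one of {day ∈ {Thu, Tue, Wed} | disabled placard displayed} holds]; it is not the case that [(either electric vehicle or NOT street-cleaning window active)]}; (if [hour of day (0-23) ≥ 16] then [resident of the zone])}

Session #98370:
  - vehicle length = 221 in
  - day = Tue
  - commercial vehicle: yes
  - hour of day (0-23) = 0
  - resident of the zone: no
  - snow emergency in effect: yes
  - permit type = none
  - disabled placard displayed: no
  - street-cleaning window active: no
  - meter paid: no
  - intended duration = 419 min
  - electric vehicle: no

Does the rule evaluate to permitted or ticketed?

Ticketed

Atomic conditions:
  vehicle length ≥ 332 in: 221 ≥ 332 is false
  intended duration between 32 min and 491 min: 419 in [32, 491] is true
  NOT snow emergency in effect: yes → false
  meter paid: no → false
  vehicle length ≥ 310 in: 221 ≥ 310 is false
  day ∈ {Thu, Tue, Wed}: Tue is in the set → true
  disabled placard displayed: no → false
  electric vehicle: no → false
  NOT street-cleaning window active: no → true
  hour of day (0-23) ≥ 16: 0 ≥ 16 is false
  resident of the zone: no → false
Combine:
[1.1] false OR true = true
[1.2] false OR false = false
[1] true OR false = true
[2.2.1] exactly-one(true, false) = true
[2.2] NOT true = false
[2.3.1] false OR true = true
[2.3] NOT true = false
[2] false OR false OR false = false
[3] false → false (antecedent false ⇒ implication holds) = true
[root] true AND false AND true = false
Overall: false → ticketed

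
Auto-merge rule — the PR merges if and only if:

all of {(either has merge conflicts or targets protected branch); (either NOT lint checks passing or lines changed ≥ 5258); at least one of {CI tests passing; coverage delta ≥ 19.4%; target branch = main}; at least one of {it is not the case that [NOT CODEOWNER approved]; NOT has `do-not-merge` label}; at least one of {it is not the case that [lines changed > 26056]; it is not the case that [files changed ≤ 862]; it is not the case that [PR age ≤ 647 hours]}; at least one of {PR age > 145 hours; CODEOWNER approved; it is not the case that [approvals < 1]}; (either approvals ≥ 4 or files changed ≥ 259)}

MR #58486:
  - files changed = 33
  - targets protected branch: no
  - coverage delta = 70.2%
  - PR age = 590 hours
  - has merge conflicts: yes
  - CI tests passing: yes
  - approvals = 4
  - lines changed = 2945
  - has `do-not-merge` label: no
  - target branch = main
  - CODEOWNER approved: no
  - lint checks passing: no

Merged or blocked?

Merged

Atomic conditions:
  has merge conflicts: yes → true
  targets protected branch: no → false
  NOT lint checks passing: no → true
  lines changed ≥ 5258: 2945 ≥ 5258 is false
  CI tests passing: yes → true
  coverage delta ≥ 19.4%: 70.2 ≥ 19.4 is true
  target branch = main: main == main is true
  NOT CODEOWNER approved: no → true
  NOT has `do-not-merge` label: no → true
  lines changed > 26056: 2945 > 26056 is false
  files changed ≤ 862: 33 ≤ 862 is true
  PR age ≤ 647 hours: 590 ≤ 647 is true
  PR age > 145 hours: 590 > 145 is true
  CODEOWNER approved: no → false
  approvals < 1: 4 < 1 is false
  approvals ≥ 4: 4 ≥ 4 is true
  files changed ≥ 259: 33 ≥ 259 is false
Combine:
[1] true OR false = true
[2] true OR false = true
[3] true OR true OR true = true
[4.1] NOT true = false
[4] false OR true = true
[5.1] NOT false = true
[5.2] NOT true = false
[5.3] NOT true = false
[5] true OR false OR false = true
[6.3] NOT false = true
[6] true OR false OR true = true
[7] true OR false = true
[root] true AND true AND true AND true AND true AND true AND true = true
Overall: true → merged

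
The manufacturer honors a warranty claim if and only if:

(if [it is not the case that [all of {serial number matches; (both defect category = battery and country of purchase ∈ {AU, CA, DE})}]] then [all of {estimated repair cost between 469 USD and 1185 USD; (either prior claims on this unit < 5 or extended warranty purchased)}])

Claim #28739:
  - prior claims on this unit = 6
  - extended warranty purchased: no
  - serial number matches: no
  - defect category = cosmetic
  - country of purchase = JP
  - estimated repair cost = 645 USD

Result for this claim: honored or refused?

Atomic conditions:
  serial number matches: no → false
  defect category = battery: cosmetic == battery is false
  country of purchase ∈ {AU, CA, DE}: JP is not in the set → false
  estimated repair cost between 469 USD and 1185 USD: 645 in [469, 1185] is true
  prior claims on this unit < 5: 6 < 5 is false
  extended warranty purchased: no → false
Combine:
[1.1.2] false AND false = false
[1.1] false AND false = false
[1] NOT false = true
[2.2] false OR false = false
[2] true AND false = false
[root] true → false = false
Overall: false → refused

Refused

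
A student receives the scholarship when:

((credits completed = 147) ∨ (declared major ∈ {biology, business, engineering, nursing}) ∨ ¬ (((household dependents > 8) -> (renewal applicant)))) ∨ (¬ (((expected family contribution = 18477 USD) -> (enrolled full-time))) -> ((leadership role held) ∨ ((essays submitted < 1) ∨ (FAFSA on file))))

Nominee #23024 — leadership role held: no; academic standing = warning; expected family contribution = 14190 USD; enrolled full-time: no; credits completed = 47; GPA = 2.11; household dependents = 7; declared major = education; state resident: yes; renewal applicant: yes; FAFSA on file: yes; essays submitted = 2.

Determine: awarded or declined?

Atomic conditions:
  credits completed = 147: 47 == 147 is false
  declared major ∈ {biology, business, engineering, nursing}: education is not in the set → false
  household dependents > 8: 7 > 8 is false
  renewal applicant: yes → true
  expected family contribution = 18477 USD: 14190 == 18477 is false
  enrolled full-time: no → false
  leadership role held: no → false
  essays submitted < 1: 2 < 1 is false
  FAFSA on file: yes → true
Combine:
[1.3.1] false → true (antecedent false ⇒ implication holds) = true
[1.3] NOT true = false
[1] false OR false OR false = false
[2.1.1] false → false (antecedent false ⇒ implication holds) = true
[2.1] NOT true = false
[2.2.2] false OR true = true
[2.2] false OR true = true
[2] false → true (antecedent false ⇒ implication holds) = true
[root] false OR true = true
Overall: true → awarded

Awarded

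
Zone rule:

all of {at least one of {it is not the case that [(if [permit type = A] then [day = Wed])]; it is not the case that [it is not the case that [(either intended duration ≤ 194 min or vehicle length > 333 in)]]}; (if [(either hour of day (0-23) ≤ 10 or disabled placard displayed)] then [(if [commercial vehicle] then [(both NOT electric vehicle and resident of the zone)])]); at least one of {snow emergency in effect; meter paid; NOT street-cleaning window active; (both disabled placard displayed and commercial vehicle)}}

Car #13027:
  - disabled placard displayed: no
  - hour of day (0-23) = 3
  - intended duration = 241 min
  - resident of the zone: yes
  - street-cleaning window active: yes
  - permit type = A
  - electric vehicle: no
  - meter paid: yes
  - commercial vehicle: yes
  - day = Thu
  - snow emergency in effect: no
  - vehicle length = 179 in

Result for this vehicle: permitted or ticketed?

Atomic conditions:
  permit type = A: A == A is true
  day = Wed: Thu == Wed is false
  intended duration ≤ 194 min: 241 ≤ 194 is false
  vehicle length > 333 in: 179 > 333 is false
  hour of day (0-23) ≤ 10: 3 ≤ 10 is true
  disabled placard displayed: no → false
  commercial vehicle: yes → true
  NOT electric vehicle: no → true
  resident of the zone: yes → true
  snow emergency in effect: no → false
  meter paid: yes → true
  NOT street-cleaning window active: yes → false
Combine:
[1.1.1] true → false = false
[1.1] NOT false = true
[1.2.1.1] false OR false = false
[1.2.1] NOT false = true
[1.2] NOT true = false
[1] true OR false = true
[2.1] true OR false = true
[2.2.2] true AND true = true
[2.2] true → true = true
[2] true → true = true
[3.4] false AND true = false
[3] false OR true OR false OR false = true
[root] true AND true AND true = true
Overall: true → permitted

Permitted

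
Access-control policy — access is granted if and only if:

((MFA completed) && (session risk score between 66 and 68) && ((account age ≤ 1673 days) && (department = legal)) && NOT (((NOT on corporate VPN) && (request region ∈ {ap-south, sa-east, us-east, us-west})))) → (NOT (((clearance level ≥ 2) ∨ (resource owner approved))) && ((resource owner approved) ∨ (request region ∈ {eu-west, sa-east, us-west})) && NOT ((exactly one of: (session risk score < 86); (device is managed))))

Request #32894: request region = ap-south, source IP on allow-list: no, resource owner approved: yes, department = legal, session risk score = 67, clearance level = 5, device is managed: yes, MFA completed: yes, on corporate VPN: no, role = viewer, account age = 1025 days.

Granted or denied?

Atomic conditions:
  MFA completed: yes → true
  session risk score between 66 and 68: 67 in [66, 68] is true
  account age ≤ 1673 days: 1025 ≤ 1673 is true
  department = legal: legal == legal is true
  NOT on corporate VPN: no → true
  request region ∈ {ap-south, sa-east, us-east, us-west}: ap-south is in the set → true
  clearance level ≥ 2: 5 ≥ 2 is true
  resource owner approved: yes → true
  request region ∈ {eu-west, sa-east, us-west}: ap-south is not in the set → false
  session risk score < 86: 67 < 86 is true
  device is managed: yes → true
Combine:
[1.3] true AND true = true
[1.4.1] true AND true = true
[1.4] NOT true = false
[1] true AND true AND true AND false = false
[2.1.1] true OR true = true
[2.1] NOT true = false
[2.2] true OR false = true
[2.3.1] exactly-one(true, true) = false
[2.3] NOT false = true
[2] false AND true AND true = false
[root] false → false (antecedent false ⇒ implication holds) = true
Overall: true → granted

Granted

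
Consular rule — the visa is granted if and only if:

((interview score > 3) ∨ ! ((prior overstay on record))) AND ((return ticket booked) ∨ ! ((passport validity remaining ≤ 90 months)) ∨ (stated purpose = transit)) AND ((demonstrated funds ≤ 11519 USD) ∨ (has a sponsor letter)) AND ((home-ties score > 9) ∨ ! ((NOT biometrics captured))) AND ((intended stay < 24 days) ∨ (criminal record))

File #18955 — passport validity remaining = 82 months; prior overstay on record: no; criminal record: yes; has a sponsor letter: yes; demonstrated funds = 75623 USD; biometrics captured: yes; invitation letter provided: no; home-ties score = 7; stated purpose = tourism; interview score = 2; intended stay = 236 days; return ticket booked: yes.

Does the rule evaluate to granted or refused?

Atomic conditions:
  interview score > 3: 2 > 3 is false
  prior overstay on record: no → false
  return ticket booked: yes → true
  passport validity remaining ≤ 90 months: 82 ≤ 90 is true
  stated purpose = transit: tourism == transit is false
  demonstrated funds ≤ 11519 USD: 75623 ≤ 11519 is false
  has a sponsor letter: yes → true
  home-ties score > 9: 7 > 9 is false
  NOT biometrics captured: yes → false
  intended stay < 24 days: 236 < 24 is false
  criminal record: yes → true
Combine:
[1.2] NOT false = true
[1] false OR true = true
[2.2] NOT true = false
[2] true OR false OR false = true
[3] false OR true = true
[4.2] NOT false = true
[4] false OR true = true
[5] false OR true = true
[root] true AND true AND true AND true AND true = true
Overall: true → granted

Granted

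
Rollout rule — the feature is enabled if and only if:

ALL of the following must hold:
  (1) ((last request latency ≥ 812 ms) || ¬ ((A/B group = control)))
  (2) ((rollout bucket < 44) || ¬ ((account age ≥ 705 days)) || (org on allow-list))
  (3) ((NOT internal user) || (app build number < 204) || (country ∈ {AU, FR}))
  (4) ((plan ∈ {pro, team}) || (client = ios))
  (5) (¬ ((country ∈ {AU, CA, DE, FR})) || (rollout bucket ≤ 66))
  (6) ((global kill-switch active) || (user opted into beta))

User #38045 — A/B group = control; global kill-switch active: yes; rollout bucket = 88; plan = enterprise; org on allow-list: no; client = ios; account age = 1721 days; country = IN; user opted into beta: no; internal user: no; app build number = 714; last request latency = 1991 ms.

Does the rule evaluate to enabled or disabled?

Atomic conditions:
  last request latency ≥ 812 ms: 1991 ≥ 812 is true
  A/B group = control: control == control is true
  rollout bucket < 44: 88 < 44 is false
  account age ≥ 705 days: 1721 ≥ 705 is true
  org on allow-list: no → false
  NOT internal user: no → true
  app build number < 204: 714 < 204 is false
  country ∈ {AU, FR}: IN is not in the set → false
  plan ∈ {pro, team}: enterprise is not in the set → false
  client = ios: ios == ios is true
  country ∈ {AU, CA, DE, FR}: IN is not in the set → false
  rollout bucket ≤ 66: 88 ≤ 66 is false
  global kill-switch active: yes → true
  user opted into beta: no → false
Combine:
[1.2] NOT true = false
[1] true OR false = true
[2.2] NOT true = false
[2] false OR false OR false = false
[3] true OR false OR false = true
[4] false OR true = true
[5.1] NOT false = true
[5] true OR false = true
[6] true OR false = true
[root] true AND false AND true AND true AND true AND true = false
Overall: false → disabled

Disabled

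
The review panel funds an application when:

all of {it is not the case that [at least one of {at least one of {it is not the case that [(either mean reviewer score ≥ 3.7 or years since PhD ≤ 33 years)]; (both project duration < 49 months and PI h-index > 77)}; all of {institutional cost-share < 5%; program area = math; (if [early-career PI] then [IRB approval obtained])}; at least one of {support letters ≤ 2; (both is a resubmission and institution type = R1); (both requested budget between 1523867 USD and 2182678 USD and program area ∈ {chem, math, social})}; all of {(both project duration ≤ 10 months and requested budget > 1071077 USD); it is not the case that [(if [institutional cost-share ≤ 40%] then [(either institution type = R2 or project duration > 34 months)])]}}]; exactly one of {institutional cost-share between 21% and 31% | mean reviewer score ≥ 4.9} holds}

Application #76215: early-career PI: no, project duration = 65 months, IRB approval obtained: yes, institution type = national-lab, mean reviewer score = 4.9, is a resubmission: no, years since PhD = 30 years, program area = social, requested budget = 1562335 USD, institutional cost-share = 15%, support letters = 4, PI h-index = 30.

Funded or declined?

Atomic conditions:
  mean reviewer score ≥ 3.7: 4.9 ≥ 3.7 is true
  years since PhD ≤ 33 years: 30 ≤ 33 is true
  project duration < 49 months: 65 < 49 is false
  PI h-index > 77: 30 > 77 is false
  institutional cost-share < 5%: 15 < 5 is false
  program area = math: social == math is false
  early-career PI: no → false
  IRB approval obtained: yes → true
  support letters ≤ 2: 4 ≤ 2 is false
  is a resubmission: no → false
  institution type = R1: national-lab == R1 is false
  requested budget between 1523867 USD and 2182678 USD: 1562335 in [1523867, 2182678] is true
  program area ∈ {chem, math, social}: social is in the set → true
  project duration ≤ 10 months: 65 ≤ 10 is false
  requested budget > 1071077 USD: 1562335 > 1071077 is true
  institutional cost-share ≤ 40%: 15 ≤ 40 is true
  institution type = R2: national-lab == R2 is false
  project duration > 34 months: 65 > 34 is true
  institutional cost-share between 21% and 31%: 15 in [21, 31] is false
  mean reviewer score ≥ 4.9: 4.9 ≥ 4.9 is true
Combine:
[1.1.1.1.1] true OR true = true
[1.1.1.1] NOT true = false
[1.1.1.2] false AND false = false
[1.1.1] false OR false = false
[1.1.2.3] false → true (antecedent false ⇒ implication holds) = true
[1.1.2] false AND false AND true = false
[1.1.3.2] false AND false = false
[1.1.3.3] true AND true = true
[1.1.3] false OR false OR true = true
[1.1.4.1] false AND true = false
[1.1.4.2.1.2] false OR true = true
[1.1.4.2.1] true → true = true
[1.1.4.2] NOT true = false
[1.1.4] false AND false = false
[1.1] false OR false OR true OR false = true
[1] NOT true = false
[2] exactly-one(false, true) = true
[root] false AND true = false
Overall: false → declined

Declined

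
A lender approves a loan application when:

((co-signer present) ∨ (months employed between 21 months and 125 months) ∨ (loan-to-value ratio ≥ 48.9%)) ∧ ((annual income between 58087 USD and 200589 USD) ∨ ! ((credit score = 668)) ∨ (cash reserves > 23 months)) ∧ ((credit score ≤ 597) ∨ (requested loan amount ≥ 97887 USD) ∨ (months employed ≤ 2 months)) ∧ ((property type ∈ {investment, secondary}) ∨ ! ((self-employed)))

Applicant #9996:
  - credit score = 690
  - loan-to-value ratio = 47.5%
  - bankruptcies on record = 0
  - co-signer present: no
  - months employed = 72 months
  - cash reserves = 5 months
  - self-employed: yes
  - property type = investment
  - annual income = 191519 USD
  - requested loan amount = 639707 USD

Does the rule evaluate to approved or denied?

Approved

Atomic conditions:
  co-signer present: no → false
  months employed between 21 months and 125 months: 72 in [21, 125] is true
  loan-to-value ratio ≥ 48.9%: 47.5 ≥ 48.9 is false
  annual income between 58087 USD and 200589 USD: 191519 in [58087, 200589] is true
  credit score = 668: 690 == 668 is false
  cash reserves > 23 months: 5 > 23 is false
  credit score ≤ 597: 690 ≤ 597 is false
  requested loan amount ≥ 97887 USD: 639707 ≥ 97887 is true
  months employed ≤ 2 months: 72 ≤ 2 is false
  property type ∈ {investment, secondary}: investment is in the set → true
  self-employed: yes → true
Combine:
[1] false OR true OR false = true
[2.2] NOT false = true
[2] true OR true OR false = true
[3] false OR true OR false = true
[4.2] NOT true = false
[4] true OR false = true
[root] true AND true AND true AND true = true
Overall: true → approved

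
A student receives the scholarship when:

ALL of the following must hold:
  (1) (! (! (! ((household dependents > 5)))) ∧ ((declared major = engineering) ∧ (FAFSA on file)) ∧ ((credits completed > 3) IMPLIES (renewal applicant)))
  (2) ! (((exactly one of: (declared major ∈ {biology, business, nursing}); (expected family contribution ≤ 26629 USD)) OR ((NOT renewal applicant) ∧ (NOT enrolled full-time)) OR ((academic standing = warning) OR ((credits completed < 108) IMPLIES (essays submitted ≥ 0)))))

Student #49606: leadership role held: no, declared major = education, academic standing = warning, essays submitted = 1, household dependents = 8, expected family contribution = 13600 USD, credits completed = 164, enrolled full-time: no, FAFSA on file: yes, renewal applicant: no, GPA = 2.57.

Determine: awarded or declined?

Atomic conditions:
  household dependents > 5: 8 > 5 is true
  declared major = engineering: education == engineering is false
  FAFSA on file: yes → true
  credits completed > 3: 164 > 3 is true
  renewal applicant: no → false
  declared major ∈ {biology, business, nursing}: education is not in the set → false
  expected family contribution ≤ 26629 USD: 13600 ≤ 26629 is true
  NOT renewal applicant: no → true
  NOT enrolled full-time: no → true
  academic standing = warning: warning == warning is true
  credits completed < 108: 164 < 108 is false
  essays submitted ≥ 0: 1 ≥ 0 is true
Combine:
[1.1.1.1] NOT true = false
[1.1.1] NOT false = true
[1.1] NOT true = false
[1.2] false AND true = false
[1.3] true → false = false
[1] false AND false AND false = false
[2.1.1] exactly-one(false, true) = true
[2.1.2] true AND true = true
[2.1.3.2] false → true (antecedent false ⇒ implication holds) = true
[2.1.3] true OR true = true
[2.1] true OR true OR true = true
[2] NOT true = false
[root] false AND false = false
Overall: false → declined

Declined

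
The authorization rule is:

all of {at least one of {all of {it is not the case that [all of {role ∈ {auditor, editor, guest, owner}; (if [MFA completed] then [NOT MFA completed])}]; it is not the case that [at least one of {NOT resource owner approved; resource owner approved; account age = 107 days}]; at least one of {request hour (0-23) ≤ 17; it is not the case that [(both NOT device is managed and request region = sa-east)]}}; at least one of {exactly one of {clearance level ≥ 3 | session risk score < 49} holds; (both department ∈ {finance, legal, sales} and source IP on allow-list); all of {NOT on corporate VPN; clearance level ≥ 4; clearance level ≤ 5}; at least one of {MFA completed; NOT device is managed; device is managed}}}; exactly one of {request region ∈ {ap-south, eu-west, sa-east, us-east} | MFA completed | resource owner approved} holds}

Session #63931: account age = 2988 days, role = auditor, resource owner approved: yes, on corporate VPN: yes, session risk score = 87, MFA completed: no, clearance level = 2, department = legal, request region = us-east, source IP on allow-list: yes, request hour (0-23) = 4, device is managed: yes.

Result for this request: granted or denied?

Atomic conditions:
  role ∈ {auditor, editor, guest, owner}: auditor is in the set → true
  MFA completed: no → false
  NOT MFA completed: no → true
  NOT resource owner approved: yes → false
  resource owner approved: yes → true
  account age = 107 days: 2988 == 107 is false
  request hour (0-23) ≤ 17: 4 ≤ 17 is true
  NOT device is managed: yes → false
  request region = sa-east: us-east == sa-east is false
  clearance level ≥ 3: 2 ≥ 3 is false
  session risk score < 49: 87 < 49 is false
  department ∈ {finance, legal, sales}: legal is in the set → true
  source IP on allow-list: yes → true
  NOT on corporate VPN: yes → false
  clearance level ≥ 4: 2 ≥ 4 is false
  clearance level ≤ 5: 2 ≤ 5 is true
  device is managed: yes → true
  request region ∈ {ap-south, eu-west, sa-east, us-east}: us-east is in the set → true
Combine:
[1.1.1.1.2] false → true (antecedent false ⇒ implication holds) = true
[1.1.1.1] true AND true = true
[1.1.1] NOT true = false
[1.1.2.1] false OR true OR false = true
[1.1.2] NOT true = false
[1.1.3.2.1] false AND false = false
[1.1.3.2] NOT false = true
[1.1.3] true OR true = true
[1.1] false AND false AND true = false
[1.2.1] exactly-one(false, false) = false
[1.2.2] true AND true = true
[1.2.3] false AND false AND true = false
[1.2.4] false OR false OR true = true
[1.2] false OR true OR false OR true = true
[1] false OR true = true
[2] exactly-one(true, false, true) = false
[root] true AND false = false
Overall: false → denied

Denied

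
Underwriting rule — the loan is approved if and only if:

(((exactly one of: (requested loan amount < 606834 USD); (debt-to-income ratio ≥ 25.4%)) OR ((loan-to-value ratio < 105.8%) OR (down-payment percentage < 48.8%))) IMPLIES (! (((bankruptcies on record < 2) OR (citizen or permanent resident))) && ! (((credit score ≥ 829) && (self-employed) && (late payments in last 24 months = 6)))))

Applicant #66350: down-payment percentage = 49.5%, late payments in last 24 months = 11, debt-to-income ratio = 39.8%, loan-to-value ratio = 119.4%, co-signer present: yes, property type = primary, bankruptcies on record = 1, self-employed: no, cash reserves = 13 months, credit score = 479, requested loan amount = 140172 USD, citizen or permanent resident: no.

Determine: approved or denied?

Approved

Atomic conditions:
  requested loan amount < 606834 USD: 140172 < 606834 is true
  debt-to-income ratio ≥ 25.4%: 39.8 ≥ 25.4 is true
  loan-to-value ratio < 105.8%: 119.4 < 105.8 is false
  down-payment percentage < 48.8%: 49.5 < 48.8 is false
  bankruptcies on record < 2: 1 < 2 is true
  citizen or permanent resident: no → false
  credit score ≥ 829: 479 ≥ 829 is false
  self-employed: no → false
  late payments in last 24 months = 6: 11 == 6 is false
Combine:
[1.1] exactly-one(true, true) = false
[1.2] false OR false = false
[1] false OR false = false
[2.1.1] true OR false = true
[2.1] NOT true = false
[2.2.1] false AND false AND false = false
[2.2] NOT false = true
[2] false AND true = false
[root] false → false (antecedent false ⇒ implication holds) = true
Overall: true → approved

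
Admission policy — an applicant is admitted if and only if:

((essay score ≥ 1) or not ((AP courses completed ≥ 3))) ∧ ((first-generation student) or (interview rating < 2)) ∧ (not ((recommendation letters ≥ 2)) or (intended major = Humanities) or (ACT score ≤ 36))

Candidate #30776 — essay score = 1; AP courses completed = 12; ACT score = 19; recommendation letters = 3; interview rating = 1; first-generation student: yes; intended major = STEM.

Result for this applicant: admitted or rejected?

Atomic conditions:
  essay score ≥ 1: 1 ≥ 1 is true
  AP courses completed ≥ 3: 12 ≥ 3 is true
  first-generation student: yes → true
  interview rating < 2: 1 < 2 is true
  recommendation letters ≥ 2: 3 ≥ 2 is true
  intended major = Humanities: STEM == Humanities is false
  ACT score ≤ 36: 19 ≤ 36 is true
Combine:
[1.2] NOT true = false
[1] true OR false = true
[2] true OR true = true
[3.1] NOT true = false
[3] false OR false OR true = true
[root] true AND true AND true = true
Overall: true → admitted

Admitted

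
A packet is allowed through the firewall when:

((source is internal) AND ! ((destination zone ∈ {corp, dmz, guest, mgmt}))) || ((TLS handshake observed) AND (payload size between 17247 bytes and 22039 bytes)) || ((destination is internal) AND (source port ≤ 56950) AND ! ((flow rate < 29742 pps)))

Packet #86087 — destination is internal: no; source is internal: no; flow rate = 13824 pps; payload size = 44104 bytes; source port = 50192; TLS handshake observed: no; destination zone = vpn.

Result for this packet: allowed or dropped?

Dropped

Atomic conditions:
  source is internal: no → false
  destination zone ∈ {corp, dmz, guest, mgmt}: vpn is not in the set → false
  TLS handshake observed: no → false
  payload size between 17247 bytes and 22039 bytes: 44104 in [17247, 22039] is false
  destination is internal: no → false
  source port ≤ 56950: 50192 ≤ 56950 is true
  flow rate < 29742 pps: 13824 < 29742 is true
Combine:
[1.2] NOT false = true
[1] false AND true = false
[2] false AND false = false
[3.3] NOT true = false
[3] false AND true AND false = false
[root] false OR false OR false = false
Overall: false → dropped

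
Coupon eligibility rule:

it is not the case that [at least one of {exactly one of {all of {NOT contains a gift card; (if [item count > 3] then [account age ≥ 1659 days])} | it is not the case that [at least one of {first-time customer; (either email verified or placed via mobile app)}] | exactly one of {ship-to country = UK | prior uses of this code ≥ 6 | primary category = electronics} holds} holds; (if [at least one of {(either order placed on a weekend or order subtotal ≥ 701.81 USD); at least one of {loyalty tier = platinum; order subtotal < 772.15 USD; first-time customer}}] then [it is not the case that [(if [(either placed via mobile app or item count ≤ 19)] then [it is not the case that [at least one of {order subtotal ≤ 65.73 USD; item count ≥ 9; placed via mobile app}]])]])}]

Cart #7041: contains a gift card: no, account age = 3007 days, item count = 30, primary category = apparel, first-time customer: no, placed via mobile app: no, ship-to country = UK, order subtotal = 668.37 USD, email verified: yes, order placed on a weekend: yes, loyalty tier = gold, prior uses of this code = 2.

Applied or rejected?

Atomic conditions:
  NOT contains a gift card: no → true
  item count > 3: 30 > 3 is true
  account age ≥ 1659 days: 3007 ≥ 1659 is true
  first-time customer: no → false
  email verified: yes → true
  placed via mobile app: no → false
  ship-to country = UK: UK == UK is true
  prior uses of this code ≥ 6: 2 ≥ 6 is false
  primary category = electronics: apparel == electronics is false
  order placed on a weekend: yes → true
  order subtotal ≥ 701.81 USD: 668.37 ≥ 701.81 is false
  loyalty tier = platinum: gold == platinum is false
  order subtotal < 772.15 USD: 668.37 < 772.15 is true
  item count ≤ 19: 30 ≤ 19 is false
  order subtotal ≤ 65.73 USD: 668.37 ≤ 65.73 is false
  item count ≥ 9: 30 ≥ 9 is true
Combine:
[1.1.1.2] true → true = true
[1.1.1] true AND true = true
[1.1.2.1.2] true OR false = true
[1.1.2.1] false OR true = true
[1.1.2] NOT true = false
[1.1.3] exactly-one(true, false, false) = true
[1.1] exactly-one(true, false, true) = false
[1.2.1.1] true OR false = true
[1.2.1.2] false OR true OR false = true
[1.2.1] true OR true = true
[1.2.2.1.1] false OR false = false
[1.2.2.1.2.1] false OR true OR false = true
[1.2.2.1.2] NOT true = false
[1.2.2.1] false → false (antecedent false ⇒ implication holds) = true
[1.2.2] NOT true = false
[1.2] true → false = false
[1] false OR false = false
[root] NOT false = true
Overall: true → applied

Applied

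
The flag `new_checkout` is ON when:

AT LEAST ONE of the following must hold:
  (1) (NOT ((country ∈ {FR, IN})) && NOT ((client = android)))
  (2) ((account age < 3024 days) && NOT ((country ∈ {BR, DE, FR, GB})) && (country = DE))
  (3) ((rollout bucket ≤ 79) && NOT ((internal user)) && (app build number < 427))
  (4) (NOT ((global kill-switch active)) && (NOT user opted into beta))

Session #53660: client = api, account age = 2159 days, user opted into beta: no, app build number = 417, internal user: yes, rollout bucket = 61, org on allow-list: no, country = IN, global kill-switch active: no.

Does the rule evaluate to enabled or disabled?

Enabled

Atomic conditions:
  country ∈ {FR, IN}: IN is in the set → true
  client = android: api == android is false
  account age < 3024 days: 2159 < 3024 is true
  country ∈ {BR, DE, FR, GB}: IN is not in the set → false
  country = DE: IN == DE is false
  rollout bucket ≤ 79: 61 ≤ 79 is true
  internal user: yes → true
  app build number < 427: 417 < 427 is true
  global kill-switch active: no → false
  NOT user opted into beta: no → true
Combine:
[1.1] NOT true = false
[1.2] NOT false = true
[1] false AND true = false
[2.2] NOT false = true
[2] true AND true AND false = false
[3.2] NOT true = false
[3] true AND false AND true = false
[4.1] NOT false = true
[4] true AND true = true
[root] false OR false OR false OR true = true
Overall: true → enabled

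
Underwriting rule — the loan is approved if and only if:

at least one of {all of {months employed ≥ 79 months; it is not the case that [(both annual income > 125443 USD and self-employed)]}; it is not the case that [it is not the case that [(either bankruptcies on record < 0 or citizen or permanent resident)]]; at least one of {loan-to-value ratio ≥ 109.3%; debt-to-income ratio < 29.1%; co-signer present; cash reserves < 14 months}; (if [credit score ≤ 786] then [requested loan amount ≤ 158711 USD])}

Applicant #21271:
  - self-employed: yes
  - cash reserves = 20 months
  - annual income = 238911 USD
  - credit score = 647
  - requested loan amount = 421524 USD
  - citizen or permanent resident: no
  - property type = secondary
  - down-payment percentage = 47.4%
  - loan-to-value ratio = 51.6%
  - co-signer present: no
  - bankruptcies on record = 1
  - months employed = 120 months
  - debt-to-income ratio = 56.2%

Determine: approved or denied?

Denied

Atomic conditions:
  months employed ≥ 79 months: 120 ≥ 79 is true
  annual income > 125443 USD: 238911 > 125443 is true
  self-employed: yes → true
  bankruptcies on record < 0: 1 < 0 is false
  citizen or permanent resident: no → false
  loan-to-value ratio ≥ 109.3%: 51.6 ≥ 109.3 is false
  debt-to-income ratio < 29.1%: 56.2 < 29.1 is false
  co-signer present: no → false
  cash reserves < 14 months: 20 < 14 is false
  credit score ≤ 786: 647 ≤ 786 is true
  requested loan amount ≤ 158711 USD: 421524 ≤ 158711 is false
Combine:
[1.2.1] true AND true = true
[1.2] NOT true = false
[1] true AND false = false
[2.1.1] false OR false = false
[2.1] NOT false = true
[2] NOT true = false
[3] false OR false OR false OR false = false
[4] true → false = false
[root] false OR false OR false OR false = false
Overall: false → denied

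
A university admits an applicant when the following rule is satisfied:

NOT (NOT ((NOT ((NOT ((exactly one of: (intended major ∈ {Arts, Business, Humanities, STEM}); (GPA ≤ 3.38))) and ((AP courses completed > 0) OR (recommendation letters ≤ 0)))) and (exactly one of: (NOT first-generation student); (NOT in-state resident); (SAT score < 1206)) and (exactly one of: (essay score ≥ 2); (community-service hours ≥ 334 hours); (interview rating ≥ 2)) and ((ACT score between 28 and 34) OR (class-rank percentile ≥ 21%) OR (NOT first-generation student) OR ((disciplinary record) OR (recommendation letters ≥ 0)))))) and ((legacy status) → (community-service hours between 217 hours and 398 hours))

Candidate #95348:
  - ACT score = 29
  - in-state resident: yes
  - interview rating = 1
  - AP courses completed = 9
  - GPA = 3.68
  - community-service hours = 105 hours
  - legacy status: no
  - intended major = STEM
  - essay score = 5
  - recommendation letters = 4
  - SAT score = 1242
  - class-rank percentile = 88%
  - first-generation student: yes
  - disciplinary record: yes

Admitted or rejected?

Atomic conditions:
  intended major ∈ {Arts, Business, Humanities, STEM}: STEM is in the set → true
  GPA ≤ 3.38: 3.68 ≤ 3.38 is false
  AP courses completed > 0: 9 > 0 is true
  recommendation letters ≤ 0: 4 ≤ 0 is false
  NOT first-generation student: yes → false
  NOT in-state resident: yes → false
  SAT score < 1206: 1242 < 1206 is false
  essay score ≥ 2: 5 ≥ 2 is true
  community-service hours ≥ 334 hours: 105 ≥ 334 is false
  interview rating ≥ 2: 1 ≥ 2 is false
  ACT score between 28 and 34: 29 in [28, 34] is true
  class-rank percentile ≥ 21%: 88 ≥ 21 is true
  disciplinary record: yes → true
  recommendation letters ≥ 0: 4 ≥ 0 is true
  legacy status: no → false
  community-service hours between 217 hours and 398 hours: 105 in [217, 398] is false
Combine:
[1.1.1.1.1.1.1] exactly-one(true, false) = true
[1.1.1.1.1.1] NOT true = false
[1.1.1.1.1.2] true OR false = true
[1.1.1.1.1] false AND true = false
[1.1.1.1] NOT false = true
[1.1.1.2] exactly-one(false, false, false) = false
[1.1.1.3] exactly-one(true, false, false) = true
[1.1.1.4.4] true OR true = true
[1.1.1.4] true OR true OR false OR true = true
[1.1.1] true AND false AND true AND true = false
[1.1] NOT false = true
[1] NOT true = false
[2] false → false (antecedent false ⇒ implication holds) = true
[root] false AND true = false
Overall: false → rejected

Rejected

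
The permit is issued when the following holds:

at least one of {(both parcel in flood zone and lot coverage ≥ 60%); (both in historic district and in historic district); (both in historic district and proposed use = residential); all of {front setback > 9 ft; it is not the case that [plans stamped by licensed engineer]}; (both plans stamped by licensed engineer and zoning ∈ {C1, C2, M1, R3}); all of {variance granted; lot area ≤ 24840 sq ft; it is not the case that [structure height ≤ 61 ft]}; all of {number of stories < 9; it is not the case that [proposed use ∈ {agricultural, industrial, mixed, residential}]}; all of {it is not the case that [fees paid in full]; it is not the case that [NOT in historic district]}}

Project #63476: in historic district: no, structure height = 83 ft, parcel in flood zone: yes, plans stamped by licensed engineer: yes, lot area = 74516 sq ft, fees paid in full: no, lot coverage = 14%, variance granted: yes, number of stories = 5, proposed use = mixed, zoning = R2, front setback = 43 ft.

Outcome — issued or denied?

Atomic conditions:
  parcel in flood zone: yes → true
  lot coverage ≥ 60%: 14 ≥ 60 is false
  in historic district: no → false
  proposed use = residential: mixed == residential is false
  front setback > 9 ft: 43 > 9 is true
  plans stamped by licensed engineer: yes → true
  zoning ∈ {C1, C2, M1, R3}: R2 is not in the set → false
  variance granted: yes → true
  lot area ≤ 24840 sq ft: 74516 ≤ 24840 is false
  structure height ≤ 61 ft: 83 ≤ 61 is false
  number of stories < 9: 5 < 9 is true
  proposed use ∈ {agricultural, industrial, mixed, residential}: mixed is in the set → true
  fees paid in full: no → false
  NOT in historic district: no → true
Combine:
[1] true AND false = false
[2] false AND false = false
[3] false AND false = false
[4.2] NOT true = false
[4] true AND false = false
[5] true AND false = false
[6.3] NOT false = true
[6] true AND false AND true = false
[7.2] NOT true = false
[7] true AND false = false
[8.1] NOT false = true
[8.2] NOT true = false
[8] true AND false = false
[root] false OR false OR false OR false OR false OR false OR false OR false = false
Overall: false → denied

Denied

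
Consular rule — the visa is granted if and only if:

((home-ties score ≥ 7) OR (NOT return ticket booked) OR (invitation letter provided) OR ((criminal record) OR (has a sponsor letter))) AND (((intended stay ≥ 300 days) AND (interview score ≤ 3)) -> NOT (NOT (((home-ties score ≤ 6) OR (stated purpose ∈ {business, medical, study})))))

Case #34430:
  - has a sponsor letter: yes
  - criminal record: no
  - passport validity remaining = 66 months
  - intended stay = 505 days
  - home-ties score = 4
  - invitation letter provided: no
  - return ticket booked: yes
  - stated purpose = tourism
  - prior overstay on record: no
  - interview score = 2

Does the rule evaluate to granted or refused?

Atomic conditions:
  home-ties score ≥ 7: 4 ≥ 7 is false
  NOT return ticket booked: yes → false
  invitation letter provided: no → false
  criminal record: no → false
  has a sponsor letter: yes → true
  intended stay ≥ 300 days: 505 ≥ 300 is true
  interview score ≤ 3: 2 ≤ 3 is true
  home-ties score ≤ 6: 4 ≤ 6 is true
  stated purpose ∈ {business, medical, study}: tourism is not in the set → false
Combine:
[1.4] false OR true = true
[1] false OR false OR false OR true = true
[2.1] true AND true = true
[2.2.1.1] true OR false = true
[2.2.1] NOT true = false
[2.2] NOT false = true
[2] true → true = true
[root] true AND true = true
Overall: true → granted

Granted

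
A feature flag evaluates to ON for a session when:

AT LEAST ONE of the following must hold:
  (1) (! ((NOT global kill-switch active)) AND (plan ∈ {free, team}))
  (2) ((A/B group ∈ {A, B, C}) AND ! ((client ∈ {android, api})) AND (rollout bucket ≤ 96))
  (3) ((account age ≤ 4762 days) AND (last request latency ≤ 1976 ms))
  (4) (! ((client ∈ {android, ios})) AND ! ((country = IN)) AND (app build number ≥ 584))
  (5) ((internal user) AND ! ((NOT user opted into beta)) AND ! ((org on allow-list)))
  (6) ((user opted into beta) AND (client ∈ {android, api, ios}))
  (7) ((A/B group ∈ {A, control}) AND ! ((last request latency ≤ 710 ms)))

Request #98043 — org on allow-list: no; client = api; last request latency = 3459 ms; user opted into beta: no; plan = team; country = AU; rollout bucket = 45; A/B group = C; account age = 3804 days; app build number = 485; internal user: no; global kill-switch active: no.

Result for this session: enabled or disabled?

Disabled

Atomic conditions:
  NOT global kill-switch active: no → true
  plan ∈ {free, team}: team is in the set → true
  A/B group ∈ {A, B, C}: C is in the set → true
  client ∈ {android, api}: api is in the set → true
  rollout bucket ≤ 96: 45 ≤ 96 is true
  account age ≤ 4762 days: 3804 ≤ 4762 is true
  last request latency ≤ 1976 ms: 3459 ≤ 1976 is false
  client ∈ {android, ios}: api is not in the set → false
  country = IN: AU == IN is false
  app build number ≥ 584: 485 ≥ 584 is false
  internal user: no → false
  NOT user opted into beta: no → true
  org on allow-list: no → false
  user opted into beta: no → false
  client ∈ {android, api, ios}: api is in the set → true
  A/B group ∈ {A, control}: C is not in the set → false
  last request latency ≤ 710 ms: 3459 ≤ 710 is false
Combine:
[1.1] NOT true = false
[1] false AND true = false
[2.2] NOT true = false
[2] true AND false AND true = false
[3] true AND false = false
[4.1] NOT false = true
[4.2] NOT false = true
[4] true AND true AND false = false
[5.2] NOT true = false
[5.3] NOT false = true
[5] false AND false AND true = false
[6] false AND true = false
[7.2] NOT false = true
[7] false AND true = false
[root] false OR false OR false OR false OR false OR false OR false = false
Overall: false → disabled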